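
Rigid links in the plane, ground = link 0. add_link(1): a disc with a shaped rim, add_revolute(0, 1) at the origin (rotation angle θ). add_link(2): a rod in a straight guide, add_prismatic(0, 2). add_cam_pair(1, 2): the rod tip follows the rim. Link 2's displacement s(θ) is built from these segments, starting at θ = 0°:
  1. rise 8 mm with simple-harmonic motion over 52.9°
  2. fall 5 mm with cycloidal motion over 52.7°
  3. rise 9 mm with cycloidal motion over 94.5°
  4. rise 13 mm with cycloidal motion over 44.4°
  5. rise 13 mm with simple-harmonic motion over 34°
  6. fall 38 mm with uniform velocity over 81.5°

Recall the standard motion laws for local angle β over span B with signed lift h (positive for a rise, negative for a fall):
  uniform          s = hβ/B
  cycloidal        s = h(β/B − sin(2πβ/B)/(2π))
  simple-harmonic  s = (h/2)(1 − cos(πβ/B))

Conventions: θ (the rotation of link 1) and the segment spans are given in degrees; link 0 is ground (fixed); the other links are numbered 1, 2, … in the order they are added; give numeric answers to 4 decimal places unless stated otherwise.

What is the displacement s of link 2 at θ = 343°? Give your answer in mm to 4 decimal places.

segment 1 (0° to 52.9°, simple-harmonic, h = 8) is passed completely: s = 0.0000 + (8) = 8.0000
segment 2 (52.9° to 105.6°, cycloidal, h = -5) is passed completely: s = 8.0000 + (-5) = 3.0000
segment 3 (105.6° to 200.1°, cycloidal, h = 9) is passed completely: s = 3.0000 + (9) = 12.0000
segment 4 (200.1° to 244.5°, cycloidal, h = 13) is passed completely: s = 12.0000 + (13) = 25.0000
segment 5 (244.5° to 278.5°, simple-harmonic, h = 13) is passed completely: s = 25.0000 + (13) = 38.0000
θ = 343° falls in segment 6 (278.5° to 360°, uniform, h = -38): β = 343 − 278.5 = 64.5°, B = 81.5°; Δs = -38·64.5/81.5 = -30.0736; s = 38.0000 − 30.0736 = 7.9264

7.9264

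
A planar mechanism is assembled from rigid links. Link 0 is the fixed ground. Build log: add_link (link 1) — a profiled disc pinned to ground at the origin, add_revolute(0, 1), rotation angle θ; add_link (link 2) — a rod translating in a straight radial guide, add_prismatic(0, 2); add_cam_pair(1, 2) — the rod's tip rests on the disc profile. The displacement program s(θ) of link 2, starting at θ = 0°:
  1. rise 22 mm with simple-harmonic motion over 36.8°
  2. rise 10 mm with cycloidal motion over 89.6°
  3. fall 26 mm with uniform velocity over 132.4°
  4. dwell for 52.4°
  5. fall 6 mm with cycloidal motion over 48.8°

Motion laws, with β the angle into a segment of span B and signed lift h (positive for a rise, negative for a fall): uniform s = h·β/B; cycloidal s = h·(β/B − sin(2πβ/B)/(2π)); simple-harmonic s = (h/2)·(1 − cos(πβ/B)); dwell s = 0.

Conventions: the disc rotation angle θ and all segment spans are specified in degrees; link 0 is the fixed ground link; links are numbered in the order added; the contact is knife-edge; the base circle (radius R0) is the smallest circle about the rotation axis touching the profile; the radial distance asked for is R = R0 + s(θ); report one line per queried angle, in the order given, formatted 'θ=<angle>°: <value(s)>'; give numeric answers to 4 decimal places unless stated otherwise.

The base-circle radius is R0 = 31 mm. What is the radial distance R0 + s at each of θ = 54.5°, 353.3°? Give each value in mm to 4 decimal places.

seg 1 [0°–36.8°] simple-harmonic, h=22: full span → s += 22 → s = 22.0000
seg 2 [36.8°–126.4°] cycloidal, h=10: θ=54.5° here. β=17.7, B=89.6. 10·(0.1975 − sin(2π·0.1975)/(2π)) = 0.4696 → s = 22.4696
seg 2 [36.8°–126.4°] cycloidal, h=10: full span → s += 10 → s = 32.0000
seg 3 [126.4°–258.8°] uniform, h=-26: full span → s += -26 → s = 6.0000
seg 4 [258.8°–311.2°] dwell: s stays 6.0000
seg 5 [311.2°–360°] cycloidal, h=-6: θ=353.3° here. β=42.1, B=48.8. -6·(0.8627 − sin(2π·0.8627)/(2π)) = -5.9016 → s = 0.0984
θ=54.5°: R = R0 + s = 31 + 22.4696 = 53.4696
θ=353.3°: R = R0 + s = 31 + 0.0984 = 31.0984

θ=54.5°: 53.4696
θ=353.3°: 31.0984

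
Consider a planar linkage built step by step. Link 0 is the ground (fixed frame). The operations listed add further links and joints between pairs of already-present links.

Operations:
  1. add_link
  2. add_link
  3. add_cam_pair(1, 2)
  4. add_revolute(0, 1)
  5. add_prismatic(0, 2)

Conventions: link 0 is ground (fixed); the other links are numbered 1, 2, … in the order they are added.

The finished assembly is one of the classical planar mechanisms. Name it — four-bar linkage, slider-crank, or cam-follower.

links: 3 (incl. ground); joints: 1 revolute, 1 prismatic, 1 higher (cam) pair, forming one closed loop
3 links, revolute + prismatic + higher pair in one loop → cam-follower

cam-follower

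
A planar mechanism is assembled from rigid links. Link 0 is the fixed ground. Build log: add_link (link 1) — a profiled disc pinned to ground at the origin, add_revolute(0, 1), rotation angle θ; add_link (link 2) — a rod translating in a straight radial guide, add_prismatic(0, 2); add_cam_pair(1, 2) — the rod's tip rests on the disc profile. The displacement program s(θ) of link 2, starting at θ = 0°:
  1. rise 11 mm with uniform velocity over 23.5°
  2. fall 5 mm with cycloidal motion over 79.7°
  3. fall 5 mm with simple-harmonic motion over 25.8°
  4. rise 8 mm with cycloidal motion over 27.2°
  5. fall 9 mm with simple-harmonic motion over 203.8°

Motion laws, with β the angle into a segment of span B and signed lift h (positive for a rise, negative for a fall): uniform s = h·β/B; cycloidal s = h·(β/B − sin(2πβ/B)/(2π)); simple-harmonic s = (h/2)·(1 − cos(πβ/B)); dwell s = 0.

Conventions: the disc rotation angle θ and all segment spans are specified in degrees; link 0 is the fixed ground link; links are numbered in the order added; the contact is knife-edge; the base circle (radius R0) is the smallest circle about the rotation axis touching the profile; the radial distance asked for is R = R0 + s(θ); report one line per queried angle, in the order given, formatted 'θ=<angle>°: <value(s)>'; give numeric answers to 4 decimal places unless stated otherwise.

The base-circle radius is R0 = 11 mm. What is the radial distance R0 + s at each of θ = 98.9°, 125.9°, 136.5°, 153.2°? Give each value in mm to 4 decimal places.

seg 1 [0°–23.5°] uniform, h=11: full span → s += 11 → s = 11.0000
seg 2 [23.5°–103.2°] cycloidal, h=-5: θ=98.9° here. β=75.4, B=79.7. -5·(0.9460 − sin(2π·0.9460)/(2π)) = -4.9949 → s = 6.0051
seg 2 [23.5°–103.2°] cycloidal, h=-5: full span → s += -5 → s = 6.0000
seg 3 [103.2°–129°] simple-harmonic, h=-5: θ=125.9° here. β=22.7, B=25.8. -5/2·(1 − cos(π·0.8798)) = -4.8240 → s = 1.1760
seg 3 [103.2°–129°] simple-harmonic, h=-5: full span → s += -5 → s = 1.0000
seg 4 [129°–156.2°] cycloidal, h=8: θ=136.5° here. β=7.5, B=27.2. 8·(0.2757 − sin(2π·0.2757)/(2π)) = 0.9493 → s = 1.9493
seg 4 [129°–156.2°] cycloidal, h=8: θ=153.2° here. β=24.2, B=27.2. 8·(0.8897 − sin(2π·0.8897)/(2π)) = 7.9311 → s = 8.9311
θ=98.9°: R = R0 + s = 11 + 6.0051 = 17.0051
θ=125.9°: R = R0 + s = 11 + 1.1760 = 12.1760
θ=136.5°: R = R0 + s = 11 + 1.9493 = 12.9493
θ=153.2°: R = R0 + s = 11 + 8.9311 = 19.9311

θ=98.9°: 17.0051
θ=125.9°: 12.1760
θ=136.5°: 12.9493
θ=153.2°: 19.9311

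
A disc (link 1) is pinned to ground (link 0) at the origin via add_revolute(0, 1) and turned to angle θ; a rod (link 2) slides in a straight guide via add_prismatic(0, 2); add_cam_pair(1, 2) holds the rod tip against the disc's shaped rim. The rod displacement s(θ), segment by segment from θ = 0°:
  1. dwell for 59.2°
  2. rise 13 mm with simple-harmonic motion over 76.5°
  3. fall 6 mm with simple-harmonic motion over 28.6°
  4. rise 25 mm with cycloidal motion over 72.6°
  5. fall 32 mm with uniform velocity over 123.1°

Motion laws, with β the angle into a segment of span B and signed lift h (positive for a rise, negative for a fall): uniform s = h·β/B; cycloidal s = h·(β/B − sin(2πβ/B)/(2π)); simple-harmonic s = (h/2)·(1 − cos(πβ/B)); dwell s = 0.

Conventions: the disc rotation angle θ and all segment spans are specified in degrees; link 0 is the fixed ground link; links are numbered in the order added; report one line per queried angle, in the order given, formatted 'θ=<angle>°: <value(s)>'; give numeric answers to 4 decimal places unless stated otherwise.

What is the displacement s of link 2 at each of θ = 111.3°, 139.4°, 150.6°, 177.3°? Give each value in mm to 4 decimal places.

segment 1 (0° to 59.2°, dwell): s unchanged at 0.0000
θ = 111.3° falls in segment 2 (59.2° to 135.7°, simple-harmonic, h = 13): β = 111.3 − 59.2 = 52.1°, B = 76.5°; Δs = 13/2·(1 − cos(π·0.6810)) = 10.0009; s = 0.0000 + 10.0009 = 10.0009
segment 2 (59.2° to 135.7°, simple-harmonic, h = 13) is passed completely: s = 0.0000 + (13) = 13.0000
θ = 139.4° falls in segment 3 (135.7° to 164.3°, simple-harmonic, h = -6): β = 139.4 − 135.7 = 3.7°, B = 28.6°; Δs = -6/2·(1 − cos(π·0.1294)) = -0.2444; s = 13.0000 − 0.2444 = 12.7556
θ = 150.6° falls in segment 3 (135.7° to 164.3°, simple-harmonic, h = -6): β = 150.6 − 135.7 = 14.9°, B = 28.6°; Δs = -6/2·(1 − cos(π·0.5210)) = -3.1976; s = 13.0000 − 3.1976 = 9.8024
segment 3 (135.7° to 164.3°, simple-harmonic, h = -6) is passed completely: s = 13.0000 + (-6) = 7.0000
θ = 177.3° falls in segment 4 (164.3° to 236.9°, cycloidal, h = 25): β = 177.3 − 164.3 = 13°, B = 72.6°; Δs = 25·(0.1791 − sin(2π·0.1791)/(2π)) = 0.8864; s = 7.0000 + 0.8864 = 7.8864

θ=111.3°: 10.0009
θ=139.4°: 12.7556
θ=150.6°: 9.8024
θ=177.3°: 7.8864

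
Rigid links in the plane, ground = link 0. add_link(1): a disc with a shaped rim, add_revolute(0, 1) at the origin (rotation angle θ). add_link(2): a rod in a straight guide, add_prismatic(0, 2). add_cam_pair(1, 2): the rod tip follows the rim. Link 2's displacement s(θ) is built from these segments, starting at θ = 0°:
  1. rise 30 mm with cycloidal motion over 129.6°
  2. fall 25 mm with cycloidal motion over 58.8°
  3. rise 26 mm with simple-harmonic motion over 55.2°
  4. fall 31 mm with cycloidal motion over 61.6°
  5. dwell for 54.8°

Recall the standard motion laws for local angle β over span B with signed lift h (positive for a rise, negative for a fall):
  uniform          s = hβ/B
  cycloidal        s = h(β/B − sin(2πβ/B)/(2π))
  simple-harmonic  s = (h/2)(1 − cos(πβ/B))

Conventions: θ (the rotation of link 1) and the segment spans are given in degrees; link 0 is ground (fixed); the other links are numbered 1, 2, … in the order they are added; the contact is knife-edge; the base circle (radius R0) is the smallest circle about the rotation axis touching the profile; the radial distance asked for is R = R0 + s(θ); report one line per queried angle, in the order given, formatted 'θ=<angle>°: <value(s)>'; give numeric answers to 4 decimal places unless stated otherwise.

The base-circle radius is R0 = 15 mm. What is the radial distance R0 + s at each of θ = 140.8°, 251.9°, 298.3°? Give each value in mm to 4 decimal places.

segment 1 (0° to 129.6°, cycloidal, h = 30) is passed completely: s = 0.0000 + (30) = 30.0000
θ = 140.8° falls in segment 2 (129.6° to 188.4°, cycloidal, h = -25): β = 140.8 − 129.6 = 11.2°, B = 58.8°; Δs = -25·(0.1905 − sin(2π·0.1905)/(2π)) = -1.0581; s = 30.0000 − 1.0581 = 28.9419
segment 2 (129.6° to 188.4°, cycloidal, h = -25) is passed completely: s = 30.0000 + (-25) = 5.0000
segment 3 (188.4° to 243.6°, simple-harmonic, h = 26) is passed completely: s = 5.0000 + (26) = 31.0000
θ = 251.9° falls in segment 4 (243.6° to 305.2°, cycloidal, h = -31): β = 251.9 − 243.6 = 8.3°, B = 61.6°; Δs = -31·(0.1347 − sin(2π·0.1347)/(2π)) = -0.4814; s = 31.0000 − 0.4814 = 30.5186
θ = 298.3° falls in segment 4 (243.6° to 305.2°, cycloidal, h = -31): β = 298.3 − 243.6 = 54.7°, B = 61.6°; Δs = -31·(0.8880 − sin(2π·0.8880)/(2π)) = -30.7204; s = 31.0000 − 30.7204 = 0.2796
θ=140.8°: R = R0 + s = 15 + 28.9419 = 43.9419
θ=251.9°: R = R0 + s = 15 + 30.5186 = 45.5186
θ=298.3°: R = R0 + s = 15 + 0.2796 = 15.2796

θ=140.8°: 43.9419
θ=251.9°: 45.5186
θ=298.3°: 15.2796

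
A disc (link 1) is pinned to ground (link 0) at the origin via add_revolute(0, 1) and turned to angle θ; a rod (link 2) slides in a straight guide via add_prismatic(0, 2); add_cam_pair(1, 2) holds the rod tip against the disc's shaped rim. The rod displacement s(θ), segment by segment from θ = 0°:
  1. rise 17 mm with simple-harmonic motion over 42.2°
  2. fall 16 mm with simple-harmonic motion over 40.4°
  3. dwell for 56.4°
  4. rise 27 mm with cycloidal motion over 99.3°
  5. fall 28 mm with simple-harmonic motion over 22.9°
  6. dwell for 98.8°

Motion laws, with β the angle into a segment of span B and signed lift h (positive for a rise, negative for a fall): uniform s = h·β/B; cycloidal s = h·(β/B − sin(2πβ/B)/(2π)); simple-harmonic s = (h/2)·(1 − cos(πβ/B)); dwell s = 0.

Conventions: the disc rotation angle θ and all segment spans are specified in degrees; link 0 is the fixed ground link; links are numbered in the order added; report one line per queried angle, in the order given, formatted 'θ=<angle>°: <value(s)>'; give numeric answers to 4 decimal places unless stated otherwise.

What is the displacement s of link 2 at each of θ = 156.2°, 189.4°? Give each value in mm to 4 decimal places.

segment 1 (0° to 42.2°, simple-harmonic, h = 17) is passed completely: s = 0.0000 + (17) = 17.0000
segment 2 (42.2° to 82.6°, simple-harmonic, h = -16) is passed completely: s = 17.0000 + (-16) = 1.0000
segment 3 (82.6° to 139°, dwell): s unchanged at 1.0000
θ = 156.2° falls in segment 4 (139° to 238.3°, cycloidal, h = 27): β = 156.2 − 139 = 17.2°, B = 99.3°; Δs = 27·(0.1732 − sin(2π·0.1732)/(2π)) = 0.8701; s = 1.0000 + 0.8701 = 1.8701
θ = 189.4° falls in segment 4 (139° to 238.3°, cycloidal, h = 27): β = 189.4 − 139 = 50.4°, B = 99.3°; Δs = 27·(0.5076 − sin(2π·0.5076)/(2π)) = 13.9078; s = 1.0000 + 13.9078 = 14.9078

θ=156.2°: 1.8701
θ=189.4°: 14.9078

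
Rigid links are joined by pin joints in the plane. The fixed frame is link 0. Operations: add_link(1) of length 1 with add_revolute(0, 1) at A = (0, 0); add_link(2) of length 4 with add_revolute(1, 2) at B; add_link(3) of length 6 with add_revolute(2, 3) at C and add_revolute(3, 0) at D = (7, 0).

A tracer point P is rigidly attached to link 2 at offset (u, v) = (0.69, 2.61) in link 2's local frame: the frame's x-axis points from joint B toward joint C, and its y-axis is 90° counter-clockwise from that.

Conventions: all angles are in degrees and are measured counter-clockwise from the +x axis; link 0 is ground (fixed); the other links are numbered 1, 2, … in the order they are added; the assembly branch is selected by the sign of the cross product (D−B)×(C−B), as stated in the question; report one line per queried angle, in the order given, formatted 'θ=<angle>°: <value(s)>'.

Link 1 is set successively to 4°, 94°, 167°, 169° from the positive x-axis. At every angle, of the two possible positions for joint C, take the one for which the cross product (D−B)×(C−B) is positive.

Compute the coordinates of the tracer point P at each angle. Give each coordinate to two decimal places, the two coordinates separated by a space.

A=(0,0), D=(7.00,0)
θ=4°: B = A + 1.00·(cos4°, sin4°) = (0.9976, 0.0698)
θ=4°: |BD| = 6.0028
θ=4°: circle(B,4.00) ∩ circle(D,6.00): a=1.3355, h=3.7705
θ=4°:   candidates: C₊=(2.3768,3.8244) cross=22.633; C₋=(2.2892,-3.7160) cross=-22.633
θ=4°:   branch + wants cross > 0 → take C=(2.3768,3.8244) (cross=22.633)
θ=4°: ex = (C−B)/|BC| = (0.3448,0.9387); ey = (-0.9387,0.3448)
θ=4°: P = B + 0.69·ex + 2.61·ey = (-1.2144,1.6174)
θ=94°: B = A + 1.00·(cos94°, sin94°) = (-0.0698, 0.9976)
θ=94°: |BD| = 7.1398
θ=94°: circle(B,4.00) ∩ circle(D,6.00): a=2.1693, h=3.3607
θ=94°:   candidates: C₊=(2.5478,4.0222) cross=23.995; C₋=(1.6087,-2.6332) cross=-23.995
θ=94°:   branch + wants cross > 0 → take C=(2.5478,4.0222) (cross=23.995)
θ=94°: ex = (C−B)/|BC| = (0.6544,0.7562); ey = (-0.7562,0.6544)
θ=94°: P = B + 0.69·ex + 2.61·ey = (-1.5918,3.2273)
θ=167°: B = A + 1.00·(cos167°, sin167°) = (-0.9744, 0.2250)
θ=167°: |BD| = 7.9775
θ=167°: circle(B,4.00) ∩ circle(D,6.00): a=2.7353, h=2.9186
θ=167°:   candidates: C₊=(1.8421,3.0653) cross=23.283; C₋=(1.6775,-2.7696) cross=-23.283
θ=167°:   branch + wants cross > 0 → take C=(1.8421,3.0653) (cross=23.283)
θ=167°: ex = (C−B)/|BC| = (0.7041,0.7101); ey = (-0.7101,0.7041)
θ=167°: P = B + 0.69·ex + 2.61·ey = (-2.3419,2.5527)
θ=169°: B = A + 1.00·(cos169°, sin169°) = (-0.9816, 0.1908)
θ=169°: |BD| = 7.9839
θ=169°: circle(B,4.00) ∩ circle(D,6.00): a=2.7394, h=2.9147
θ=169°:   candidates: C₊=(1.8267,3.0392) cross=23.271; C₋=(1.6874,-2.7885) cross=-23.271
θ=169°:   branch + wants cross > 0 → take C=(1.8267,3.0392) (cross=23.271)
θ=169°: ex = (C−B)/|BC| = (0.7021,0.7121); ey = (-0.7121,0.7021)
θ=169°: P = B + 0.69·ex + 2.61·ey = (-2.3558,2.5146)

θ=4°: -1.21 1.62
θ=94°: -1.59 3.23
θ=167°: -2.34 2.55
θ=169°: -2.36 2.51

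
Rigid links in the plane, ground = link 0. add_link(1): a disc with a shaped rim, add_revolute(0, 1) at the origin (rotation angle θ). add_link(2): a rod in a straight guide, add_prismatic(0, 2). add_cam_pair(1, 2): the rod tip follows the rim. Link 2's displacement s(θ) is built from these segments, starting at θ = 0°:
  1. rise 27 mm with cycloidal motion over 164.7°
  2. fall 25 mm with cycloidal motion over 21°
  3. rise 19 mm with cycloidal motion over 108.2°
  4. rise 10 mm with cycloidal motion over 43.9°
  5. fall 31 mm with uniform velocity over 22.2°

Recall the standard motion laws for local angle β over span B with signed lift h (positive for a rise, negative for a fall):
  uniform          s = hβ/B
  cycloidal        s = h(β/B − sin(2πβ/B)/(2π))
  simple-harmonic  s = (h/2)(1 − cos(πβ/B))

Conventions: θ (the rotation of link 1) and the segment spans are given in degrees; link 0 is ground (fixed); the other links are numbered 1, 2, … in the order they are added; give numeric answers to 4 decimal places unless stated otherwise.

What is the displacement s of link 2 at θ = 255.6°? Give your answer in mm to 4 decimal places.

segment 1 (0° to 164.7°, cycloidal, h = 27) is passed completely: s = 0.0000 + (27) = 27.0000
segment 2 (164.7° to 185.7°, cycloidal, h = -25) is passed completely: s = 27.0000 + (-25) = 2.0000
θ = 255.6° falls in segment 3 (185.7° to 293.9°, cycloidal, h = 19): β = 255.6 − 185.7 = 69.9°, B = 108.2°; Δs = 19·(0.6460 − sin(2π·0.6460)/(2π)) = 14.6758; s = 2.0000 + 14.6758 = 16.6758

16.6758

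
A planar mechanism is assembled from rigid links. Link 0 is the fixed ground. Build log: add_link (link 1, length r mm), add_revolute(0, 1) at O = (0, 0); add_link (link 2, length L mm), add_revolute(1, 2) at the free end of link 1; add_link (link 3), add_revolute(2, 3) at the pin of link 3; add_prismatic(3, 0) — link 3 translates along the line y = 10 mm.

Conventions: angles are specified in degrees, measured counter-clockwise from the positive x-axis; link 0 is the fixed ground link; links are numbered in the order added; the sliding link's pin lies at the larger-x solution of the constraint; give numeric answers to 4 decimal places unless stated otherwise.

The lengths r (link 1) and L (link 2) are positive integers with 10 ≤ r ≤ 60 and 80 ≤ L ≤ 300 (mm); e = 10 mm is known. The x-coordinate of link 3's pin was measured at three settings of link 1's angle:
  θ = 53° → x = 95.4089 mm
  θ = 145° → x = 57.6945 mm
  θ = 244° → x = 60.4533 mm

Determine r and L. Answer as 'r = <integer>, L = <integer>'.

constraint per measurement: (x − r cos θ)² + (r sin θ − e)² = L²
subtracting the θ₁ and θ₂ equations cancels the r² and L² terms:
r = (x₁² − x₂²) / (2[(x₁cos θ₁ + e sin θ₁) − (x₂cos θ₂ + e sin θ₂)]) = 27.0000 → r = 27
L² = (x₁ − r cos θ₁)² + (r sin θ₁ − e)² = 6399.9955 → L = 80.0000 → L = 80
check at θ₃=244°: x = 60.4533 (printed 60.4533) ✓

r = 27, L = 80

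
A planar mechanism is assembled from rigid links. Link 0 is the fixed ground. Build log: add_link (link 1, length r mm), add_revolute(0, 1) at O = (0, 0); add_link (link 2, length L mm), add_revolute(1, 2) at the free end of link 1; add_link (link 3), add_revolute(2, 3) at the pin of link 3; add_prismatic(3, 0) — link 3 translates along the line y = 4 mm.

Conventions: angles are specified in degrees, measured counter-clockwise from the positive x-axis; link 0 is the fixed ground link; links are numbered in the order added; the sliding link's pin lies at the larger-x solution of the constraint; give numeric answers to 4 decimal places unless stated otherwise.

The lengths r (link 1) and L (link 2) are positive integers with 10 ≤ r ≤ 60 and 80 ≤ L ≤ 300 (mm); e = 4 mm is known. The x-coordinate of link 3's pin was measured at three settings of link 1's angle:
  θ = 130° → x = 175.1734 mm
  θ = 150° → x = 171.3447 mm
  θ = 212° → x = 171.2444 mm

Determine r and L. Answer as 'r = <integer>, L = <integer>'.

constraint per measurement: (x − r cos θ)² + (r sin θ − e)² = L²
subtracting the θ₁ and θ₂ equations cancels the r² and L² terms:
r = (x₁² − x₂²) / (2[(x₁cos θ₁ + e sin θ₁) − (x₂cos θ₂ + e sin θ₂)]) = 17.9997 → r = 18
L² = (x₁ − r cos θ₁)² + (r sin θ₁ − e)² = 34968.9841 → L = 187.0000 → L = 187
check at θ₃=212°: x = 171.2444 (printed 171.2444) ✓

r = 18, L = 187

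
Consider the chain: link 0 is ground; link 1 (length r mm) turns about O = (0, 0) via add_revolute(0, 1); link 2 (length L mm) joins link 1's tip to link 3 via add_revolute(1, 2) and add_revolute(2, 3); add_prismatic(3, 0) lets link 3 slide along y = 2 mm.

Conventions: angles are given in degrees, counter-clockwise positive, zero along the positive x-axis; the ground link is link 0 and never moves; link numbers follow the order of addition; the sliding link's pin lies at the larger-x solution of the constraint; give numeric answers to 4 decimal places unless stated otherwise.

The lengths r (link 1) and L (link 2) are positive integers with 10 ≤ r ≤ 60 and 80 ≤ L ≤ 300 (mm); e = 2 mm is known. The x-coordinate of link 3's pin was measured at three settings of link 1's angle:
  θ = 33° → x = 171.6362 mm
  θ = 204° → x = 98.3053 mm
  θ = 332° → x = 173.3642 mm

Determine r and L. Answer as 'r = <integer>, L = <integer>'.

constraint per measurement: (x − r cos θ)² + (r sin θ − e)² = L²
subtracting the θ₁ and θ₂ equations cancels the r² and L² terms:
r = (x₁² − x₂²) / (2[(x₁cos θ₁ + e sin θ₁) − (x₂cos θ₂ + e sin θ₂)]) = 42.0000 → r = 42
L² = (x₁ − r cos θ₁)² + (r sin θ₁ − e)² = 19044.0025 → L = 138.0000 → L = 138
check at θ₃=332°: x = 173.3642 (printed 173.3642) ✓

r = 42, L = 138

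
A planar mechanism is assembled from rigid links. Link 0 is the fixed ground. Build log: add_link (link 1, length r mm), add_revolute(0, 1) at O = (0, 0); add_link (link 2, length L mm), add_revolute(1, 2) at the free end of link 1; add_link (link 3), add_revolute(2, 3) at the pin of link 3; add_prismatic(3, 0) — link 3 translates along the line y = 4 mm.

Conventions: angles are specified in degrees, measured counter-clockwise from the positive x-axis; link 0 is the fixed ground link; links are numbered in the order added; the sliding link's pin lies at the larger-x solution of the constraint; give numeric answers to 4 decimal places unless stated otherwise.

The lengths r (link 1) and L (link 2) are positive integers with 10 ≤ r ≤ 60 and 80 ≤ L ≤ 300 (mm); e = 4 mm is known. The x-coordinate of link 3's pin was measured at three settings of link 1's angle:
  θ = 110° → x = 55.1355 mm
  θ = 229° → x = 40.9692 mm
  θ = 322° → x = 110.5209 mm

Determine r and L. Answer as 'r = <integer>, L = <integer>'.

constraint per measurement: (x − r cos θ)² + (r sin θ − e)² = L²
subtracting the θ₁ and θ₂ equations cancels the r² and L² terms:
r = (x₁² − x₂²) / (2[(x₁cos θ₁ + e sin θ₁) − (x₂cos θ₂ + e sin θ₂)]) = 45.9999 → r = 46
L² = (x₁ − r cos θ₁)² + (r sin θ₁ − e)² = 6561.0020 → L = 81.0000 → L = 81
check at θ₃=322°: x = 110.5209 (printed 110.5209) ✓

r = 46, L = 81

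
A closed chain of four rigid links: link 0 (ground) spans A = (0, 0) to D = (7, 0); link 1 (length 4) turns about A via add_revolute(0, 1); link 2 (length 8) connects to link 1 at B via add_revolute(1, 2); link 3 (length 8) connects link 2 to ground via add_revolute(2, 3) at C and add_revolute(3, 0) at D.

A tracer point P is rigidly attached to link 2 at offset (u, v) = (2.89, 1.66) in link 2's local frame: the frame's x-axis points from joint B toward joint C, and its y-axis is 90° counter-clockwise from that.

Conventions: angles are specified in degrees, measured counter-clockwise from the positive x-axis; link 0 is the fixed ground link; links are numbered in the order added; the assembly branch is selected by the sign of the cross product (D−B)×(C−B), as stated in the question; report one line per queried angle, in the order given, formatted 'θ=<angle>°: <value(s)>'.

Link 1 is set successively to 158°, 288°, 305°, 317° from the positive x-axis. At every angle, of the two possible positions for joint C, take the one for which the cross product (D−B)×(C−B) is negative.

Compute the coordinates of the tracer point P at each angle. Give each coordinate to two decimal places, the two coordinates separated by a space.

A=(0,0), D=(7.00,0)
θ=158°: B = A + 4.00·(cos158°, sin158°) = (-3.7087, 1.4984)
θ=158°: |BD| = 10.8131
θ=158°: circle(B,8.00) ∩ circle(D,8.00): a=5.4065, h=5.8966
θ=158°:   candidates: C₊=(2.4628,6.5889) cross=63.760; C₋=(0.8285,-5.0905) cross=-63.760
θ=158°:   branch - wants cross < 0 → take C=(0.8285,-5.0905) (cross=-63.760)
θ=158°: ex = (C−B)/|BC| = (0.5672,-0.8236); ey = (0.8236,0.5672)
θ=158°: P = B + 2.89·ex + 1.66·ey = (-0.7025,0.0597)
θ=288°: B = A + 4.00·(cos288°, sin288°) = (1.2361, -3.8042)
θ=288°: |BD| = 6.9062
θ=288°: circle(B,8.00) ∩ circle(D,8.00): a=3.4531, h=7.2164
θ=288°:   candidates: C₊=(0.1429,4.1207) cross=49.838; C₋=(8.0931,-7.9250) cross=-49.838
θ=288°:   branch - wants cross < 0 → take C=(8.0931,-7.9250) (cross=-49.838)
θ=288°: ex = (C−B)/|BC| = (0.8571,-0.5151); ey = (0.5151,0.8571)
θ=288°: P = B + 2.89·ex + 1.66·ey = (4.5682,-3.8700)
θ=305°: B = A + 4.00·(cos305°, sin305°) = (2.2943, -3.2766)
θ=305°: |BD| = 5.7341
θ=305°: circle(B,8.00) ∩ circle(D,8.00): a=2.8670, h=7.4686
θ=305°:   candidates: C₊=(0.3794,4.4908) cross=42.826; C₋=(8.9149,-7.7674) cross=-42.826
θ=305°:   branch - wants cross < 0 → take C=(8.9149,-7.7674) (cross=-42.826)
θ=305°: ex = (C−B)/|BC| = (0.8276,-0.5614); ey = (0.5614,0.8276)
θ=305°: P = B + 2.89·ex + 1.66·ey = (5.6178,-3.5251)
θ=317°: B = A + 4.00·(cos317°, sin317°) = (2.9254, -2.7280)
θ=317°: |BD| = 4.9035
θ=317°: circle(B,8.00) ∩ circle(D,8.00): a=2.4517, h=7.6150
θ=317°:   candidates: C₊=(0.7262,4.9638) cross=37.340; C₋=(9.1992,-7.6918) cross=-37.340
θ=317°:   branch - wants cross < 0 → take C=(9.1992,-7.6918) (cross=-37.340)
θ=317°: ex = (C−B)/|BC| = (0.7842,-0.6205); ey = (0.6205,0.7842)
θ=317°: P = B + 2.89·ex + 1.66·ey = (6.2218,-3.2193)

θ=158°: -0.70 0.06
θ=288°: 4.57 -3.87
θ=305°: 5.62 -3.53
θ=317°: 6.22 -3.22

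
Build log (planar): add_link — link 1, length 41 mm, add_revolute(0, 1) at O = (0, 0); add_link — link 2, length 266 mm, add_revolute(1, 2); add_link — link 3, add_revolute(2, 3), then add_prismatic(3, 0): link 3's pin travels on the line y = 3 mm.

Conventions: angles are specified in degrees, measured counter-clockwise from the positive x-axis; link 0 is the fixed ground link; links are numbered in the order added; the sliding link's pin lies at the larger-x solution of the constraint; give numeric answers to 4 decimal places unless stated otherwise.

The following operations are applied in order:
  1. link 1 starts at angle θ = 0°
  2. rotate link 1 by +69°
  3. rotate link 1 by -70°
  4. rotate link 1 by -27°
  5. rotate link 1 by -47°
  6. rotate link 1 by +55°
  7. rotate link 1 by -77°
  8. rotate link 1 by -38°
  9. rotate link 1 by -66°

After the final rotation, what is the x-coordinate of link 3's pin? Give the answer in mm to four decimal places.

geometry: r = 41 mm, L = 266 mm, e = 3 mm; θ starts at 0°
rotate link 1 by +69°: θ ← 0° +69° = 69°
rotate link 1 by -70°: θ ← 69° -70° = -1°
rotate link 1 by -27°: θ ← -1° -27° = -28°
rotate link 1 by -47°: θ ← -28° -47° = -75°
rotate link 1 by +55°: θ ← -75° +55° = -20°
rotate link 1 by -77°: θ ← -20° -77° = -97°
rotate link 1 by -38°: θ ← -97° -38° = -135°
rotate link 1 by -66°: θ ← -135° -66° = -201°
crank pin P = (r cos θ, r sin θ) = (-38.276797, 14.693086)
h = r sin θ − e = 14.693086 − 3 = 11.693086
x = r cos θ + √(L² − h²) = -38.276797 + 265.742868 = 227.466070

227.4661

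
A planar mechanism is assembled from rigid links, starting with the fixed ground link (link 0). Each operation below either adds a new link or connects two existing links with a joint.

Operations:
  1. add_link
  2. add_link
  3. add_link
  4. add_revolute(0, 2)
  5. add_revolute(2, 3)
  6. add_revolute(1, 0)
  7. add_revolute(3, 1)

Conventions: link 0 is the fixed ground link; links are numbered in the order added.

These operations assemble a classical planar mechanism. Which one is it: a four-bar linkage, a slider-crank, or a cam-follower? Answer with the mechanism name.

links: 4 (incl. ground); joints: 4 revolute, 0 prismatic, 0 higher (cam) pair, forming one closed loop
4 links in a single 4R loop → four-bar linkage

four-bar linkage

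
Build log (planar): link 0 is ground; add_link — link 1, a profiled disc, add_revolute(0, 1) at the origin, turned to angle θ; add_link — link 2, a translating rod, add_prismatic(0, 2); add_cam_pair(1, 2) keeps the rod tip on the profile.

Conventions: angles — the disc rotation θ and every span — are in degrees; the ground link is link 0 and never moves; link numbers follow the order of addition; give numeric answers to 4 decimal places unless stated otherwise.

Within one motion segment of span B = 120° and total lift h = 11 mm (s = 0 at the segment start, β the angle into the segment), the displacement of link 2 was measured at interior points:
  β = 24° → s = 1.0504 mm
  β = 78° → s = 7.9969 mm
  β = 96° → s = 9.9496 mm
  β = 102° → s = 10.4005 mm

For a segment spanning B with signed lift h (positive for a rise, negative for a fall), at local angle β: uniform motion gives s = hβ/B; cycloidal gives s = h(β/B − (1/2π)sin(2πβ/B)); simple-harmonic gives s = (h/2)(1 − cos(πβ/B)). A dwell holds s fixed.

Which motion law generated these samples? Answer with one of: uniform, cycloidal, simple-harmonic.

candidates at β/B = r: uniform s = h·r (linear in β); cycloidal s = h·(r − sin(2πr)/(2π)); simple-harmonic s = (h/2)(1 − cos(πr))
β=24°: printed 1.0504 | uniform 2.2000, cycloidal 0.5350, simple-harmonic 1.0504
β=78°: printed 7.9969 | uniform 7.1500, cycloidal 8.5663, simple-harmonic 7.9969
β=96°: printed 9.9496 | uniform 8.8000, cycloidal 10.4650, simple-harmonic 9.9496
β=102°: printed 10.4005 | uniform 9.3500, cycloidal 10.7663, simple-harmonic 10.4005
only one law matches every sample → simple-harmonic

simple-harmonic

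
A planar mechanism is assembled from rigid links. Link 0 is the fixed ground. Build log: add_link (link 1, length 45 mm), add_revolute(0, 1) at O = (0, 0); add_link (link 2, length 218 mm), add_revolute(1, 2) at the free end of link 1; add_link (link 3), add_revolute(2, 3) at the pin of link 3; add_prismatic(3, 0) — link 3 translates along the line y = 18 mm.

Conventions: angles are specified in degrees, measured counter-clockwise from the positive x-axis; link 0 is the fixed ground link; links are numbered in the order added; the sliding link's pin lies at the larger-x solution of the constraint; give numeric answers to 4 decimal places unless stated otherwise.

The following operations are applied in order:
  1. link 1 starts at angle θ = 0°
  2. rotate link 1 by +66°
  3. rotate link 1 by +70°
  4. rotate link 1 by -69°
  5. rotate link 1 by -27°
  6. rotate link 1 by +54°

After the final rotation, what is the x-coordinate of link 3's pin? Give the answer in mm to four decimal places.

geometry: r = 45 mm, L = 218 mm, e = 18 mm; θ starts at 0°
rotate link 1 by +66°: θ ← 0° +66° = 66°
rotate link 1 by +70°: θ ← 66° +70° = 136°
rotate link 1 by -69°: θ ← 136° -69° = 67°
rotate link 1 by -27°: θ ← 67° -27° = 40°
rotate link 1 by +54°: θ ← 40° +54° = 94°
crank pin P = (r cos θ, r sin θ) = (-3.139041, 44.890382)
h = r sin θ − e = 44.890382 − 18 = 26.890382
x = r cos θ + √(L² − h²) = -3.139041 + 216.335174 = 213.196132

213.1961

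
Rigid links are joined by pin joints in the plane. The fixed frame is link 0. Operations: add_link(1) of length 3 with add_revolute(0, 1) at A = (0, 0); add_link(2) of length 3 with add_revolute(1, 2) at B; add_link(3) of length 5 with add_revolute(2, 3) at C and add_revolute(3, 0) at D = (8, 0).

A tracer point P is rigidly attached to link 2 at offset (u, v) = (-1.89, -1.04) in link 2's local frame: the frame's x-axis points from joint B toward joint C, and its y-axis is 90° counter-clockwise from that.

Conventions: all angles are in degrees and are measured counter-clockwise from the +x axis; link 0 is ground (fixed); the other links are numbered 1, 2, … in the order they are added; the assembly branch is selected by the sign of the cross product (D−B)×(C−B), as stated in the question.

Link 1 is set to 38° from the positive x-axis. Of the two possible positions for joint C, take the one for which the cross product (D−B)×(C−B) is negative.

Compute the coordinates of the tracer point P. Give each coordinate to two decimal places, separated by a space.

A=(0,0), D=(8.00,0)
B = A + 3.00·(cos38°, sin38°) = (2.3640, 1.8470)
|BD| = 5.9309
circle(B,3.00) ∩ circle(D,5.00): a=1.6166, h=2.5272
  candidates: C₊=(4.6872,3.7451) cross=14.988; C₋=(3.1132,-1.0580) cross=-14.988
  branch - wants cross < 0 → take C=(3.1132,-1.0580) (cross=-14.988)
ex = (C−B)/|BC| = (0.2497,-0.9683); ey = (0.9683,0.2497)
P = B + -1.89·ex + -1.04·ey = (0.8850,3.4174)

0.89 3.42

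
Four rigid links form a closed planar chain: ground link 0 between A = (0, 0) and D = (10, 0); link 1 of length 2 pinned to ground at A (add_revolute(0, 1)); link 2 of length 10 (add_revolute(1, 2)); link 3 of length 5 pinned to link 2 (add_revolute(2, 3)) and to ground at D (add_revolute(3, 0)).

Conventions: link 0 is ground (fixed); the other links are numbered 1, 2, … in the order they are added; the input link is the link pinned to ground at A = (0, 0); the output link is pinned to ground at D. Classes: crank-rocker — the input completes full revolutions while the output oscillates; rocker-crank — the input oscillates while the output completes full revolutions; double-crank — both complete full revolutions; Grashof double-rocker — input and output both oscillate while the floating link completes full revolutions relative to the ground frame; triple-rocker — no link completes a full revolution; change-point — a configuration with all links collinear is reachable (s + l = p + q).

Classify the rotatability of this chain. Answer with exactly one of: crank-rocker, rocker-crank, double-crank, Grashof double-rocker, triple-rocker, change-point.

lengths: ground=10, input=2, coupler=10, output=5
sorted: s=2 (shortest), l=10 (longest), p+q=15
s + l = 12 vs p + q = 15
s + l < p + q (Grashof) with shortest = input link → crank-rocker

crank-rocker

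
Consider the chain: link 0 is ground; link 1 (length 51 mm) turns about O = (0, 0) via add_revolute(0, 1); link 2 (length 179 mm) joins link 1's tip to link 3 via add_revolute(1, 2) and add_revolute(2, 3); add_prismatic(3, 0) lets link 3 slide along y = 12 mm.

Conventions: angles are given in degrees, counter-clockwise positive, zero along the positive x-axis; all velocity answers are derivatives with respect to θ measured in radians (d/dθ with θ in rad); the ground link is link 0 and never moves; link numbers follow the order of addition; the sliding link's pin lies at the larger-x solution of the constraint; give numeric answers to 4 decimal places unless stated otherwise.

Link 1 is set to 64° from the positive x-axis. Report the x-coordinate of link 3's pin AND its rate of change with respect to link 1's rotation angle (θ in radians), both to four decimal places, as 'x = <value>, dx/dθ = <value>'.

geometry: r = 51 mm, L = 179 mm, e = 12 mm
crank pin P = (r cos θ, r sin θ) = (22.356928, 45.838496)
h = r sin θ − e = 45.838496 − 12 = 33.838496
x = r cos θ + √(L² − h²) = 22.356928 + 175.772456 = 198.129384
dx/dθ = −r sin θ − h·r cos θ/√(L² − h²) (θ in radians; h = 33.838496) = -50.142497

x = 198.1294, dx/dθ = -50.1425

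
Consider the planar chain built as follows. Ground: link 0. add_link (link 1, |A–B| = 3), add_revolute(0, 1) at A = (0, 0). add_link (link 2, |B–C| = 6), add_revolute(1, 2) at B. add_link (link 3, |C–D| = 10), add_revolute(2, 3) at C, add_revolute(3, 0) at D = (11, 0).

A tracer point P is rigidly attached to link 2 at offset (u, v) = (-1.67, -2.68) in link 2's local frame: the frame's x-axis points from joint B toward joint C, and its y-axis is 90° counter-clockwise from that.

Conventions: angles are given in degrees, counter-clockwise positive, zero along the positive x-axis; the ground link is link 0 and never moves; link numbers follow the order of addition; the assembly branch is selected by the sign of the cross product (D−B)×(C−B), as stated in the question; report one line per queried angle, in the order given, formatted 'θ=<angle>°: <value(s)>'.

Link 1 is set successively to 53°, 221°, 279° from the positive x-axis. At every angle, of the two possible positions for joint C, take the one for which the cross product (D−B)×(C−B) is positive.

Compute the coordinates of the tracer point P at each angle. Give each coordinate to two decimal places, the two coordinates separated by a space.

A=(0,0), D=(11.00,0)
θ=53°: B = A + 3.00·(cos53°, sin53°) = (1.8054, 2.3959)
θ=53°: |BD| = 9.5016
θ=53°: circle(B,6.00) ∩ circle(D,10.00): a=1.3829, h=5.8384
θ=53°:   candidates: C₊=(4.6159,7.6970) cross=55.475; C₋=(1.6715,-3.6026) cross=-55.475
θ=53°:   branch + wants cross > 0 → take C=(4.6159,7.6970) (cross=55.475)
θ=53°: ex = (C−B)/|BC| = (0.4684,0.8835); ey = (-0.8835,0.4684)
θ=53°: P = B + -1.67·ex + -2.68·ey = (3.3910,-0.3349)
θ=221°: B = A + 3.00·(cos221°, sin221°) = (-2.2641, -1.9682)
θ=221°: |BD| = 13.4094
θ=221°: circle(B,6.00) ∩ circle(D,10.00): a=4.3183, h=4.1656
θ=221°:   candidates: C₊=(1.3960,2.7862) cross=55.858; C₋=(2.6188,-5.4549) cross=-55.858
θ=221°:   branch + wants cross > 0 → take C=(1.3960,2.7862) (cross=55.858)
θ=221°: ex = (C−B)/|BC| = (0.6100,0.7924); ey = (-0.7924,0.6100)
θ=221°: P = B + -1.67·ex + -2.68·ey = (-1.1593,-4.9263)
θ=279°: B = A + 3.00·(cos279°, sin279°) = (0.4693, -2.9631)
θ=279°: |BD| = 10.9396
θ=279°: circle(B,6.00) ∩ circle(D,10.00): a=2.5447, h=5.4337
θ=279°:   candidates: C₊=(1.4471,2.9567) cross=59.442; C₋=(4.3906,-7.5044) cross=-59.442
θ=279°:   branch + wants cross > 0 → take C=(1.4471,2.9567) (cross=59.442)
θ=279°: ex = (C−B)/|BC| = (0.1630,0.9866); ey = (-0.9866,0.1630)
θ=279°: P = B + -1.67·ex + -2.68·ey = (2.8413,-5.0475)

θ=53°: 3.39 -0.33
θ=221°: -1.16 -4.93
θ=279°: 2.84 -5.05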